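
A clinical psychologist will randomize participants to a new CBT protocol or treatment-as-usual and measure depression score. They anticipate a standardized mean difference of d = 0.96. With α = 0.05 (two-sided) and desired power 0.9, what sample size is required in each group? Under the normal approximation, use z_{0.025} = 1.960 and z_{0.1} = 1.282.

For two independent groups with equal n: n = 2·((z_{α/2} + z_β) / d)².
z_{α/2} + z_β = 1.960 + 1.282 = 3.242.
n = 2 × (3.242 / 0.96)² = 2 × 3.377² = 2 × 11.40 = 22.8.
Round up to the next whole participant.

n = 23 per group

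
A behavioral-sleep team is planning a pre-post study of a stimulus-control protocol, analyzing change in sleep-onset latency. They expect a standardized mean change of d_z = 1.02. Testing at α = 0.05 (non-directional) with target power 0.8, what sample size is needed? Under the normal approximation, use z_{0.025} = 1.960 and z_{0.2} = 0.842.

n = 8 pairs

For a paired (one-sample on differences) test: n = ((z_{α/2} + z_β) / d)².
z_{α/2} + z_β = 1.960 + 0.842 = 2.802.
n = (2.802 / 1.02)² = 2.747² = 7.55.
Round up.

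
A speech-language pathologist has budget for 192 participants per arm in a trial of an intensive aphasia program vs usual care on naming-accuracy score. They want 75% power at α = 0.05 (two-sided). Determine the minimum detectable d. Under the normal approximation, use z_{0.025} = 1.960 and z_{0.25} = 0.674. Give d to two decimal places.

For two independent groups of n = 192 each: d_min = (z_{α/2} + z_β)·√(2/n).
z-sum = 1.960 + 0.674 = 2.634.
d_min = 2.634 × √(2/192) = 2.634 × 0.1021 = 0.269.

d_min ≈ 0.27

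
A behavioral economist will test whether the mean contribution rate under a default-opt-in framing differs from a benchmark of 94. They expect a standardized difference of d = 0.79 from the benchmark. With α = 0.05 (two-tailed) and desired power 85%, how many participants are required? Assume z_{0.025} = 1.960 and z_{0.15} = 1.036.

n = 15

For a one-sample test: n = ((z_{α/2} + z_β) / d)².
z_{α/2} + z_β = 1.960 + 1.036 = 2.996.
n = (2.996 / 0.79)² = 3.792² = 14.38.
Round up.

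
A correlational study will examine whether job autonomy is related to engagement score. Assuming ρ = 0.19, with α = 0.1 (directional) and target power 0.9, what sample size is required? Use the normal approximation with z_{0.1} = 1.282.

n = 181

Fisher's z: C = ½·ln((1+r)/(1−r)) = ½·ln(1.4691) = 0.1923.
n = ((z_{α} + z_β)/C)² + 3.
(1.282 + 1.282) / 0.1923 = 2.564 / 0.1923 = 13.333.
n = 13.333² + 3 = 177.78 + 3 = 180.8.
Round up.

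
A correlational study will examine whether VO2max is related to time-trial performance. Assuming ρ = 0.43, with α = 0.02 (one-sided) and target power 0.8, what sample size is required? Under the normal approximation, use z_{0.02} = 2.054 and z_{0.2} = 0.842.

Fisher's z: C = ½·ln((1+r)/(1−r)) = ½·ln(2.5088) = 0.4599.
n = ((z_{α} + z_β)/C)² + 3.
(2.054 + 0.842) / 0.4599 = 2.896 / 0.4599 = 6.297.
n = 6.297² + 3 = 39.65 + 3 = 42.7.
Round up.

n = 43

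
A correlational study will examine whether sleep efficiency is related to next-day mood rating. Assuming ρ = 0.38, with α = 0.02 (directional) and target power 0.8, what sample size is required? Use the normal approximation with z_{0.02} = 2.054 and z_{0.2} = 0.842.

Fisher's z: C = ½·ln((1+r)/(1−r)) = ½·ln(2.2258) = 0.4001.
n = ((z_{α} + z_β)/C)² + 3.
(2.054 + 0.842) / 0.4001 = 2.896 / 0.4001 = 7.238.
n = 7.238² + 3 = 52.39 + 3 = 55.4.
Round up.

n = 56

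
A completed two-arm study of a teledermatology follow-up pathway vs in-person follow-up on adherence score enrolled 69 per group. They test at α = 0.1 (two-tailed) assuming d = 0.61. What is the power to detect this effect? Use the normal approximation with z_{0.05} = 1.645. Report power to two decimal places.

power ≈ 0.97

For two equal groups, power = Φ(d·√(n/2) − z_{α/2}).
d·√(n/2) = 0.61 × √(69/2) = 0.61 × 5.874 = 3.583.
z_β = 3.583 − 1.645 = 1.938.
Power = Φ(1.938) = 0.974.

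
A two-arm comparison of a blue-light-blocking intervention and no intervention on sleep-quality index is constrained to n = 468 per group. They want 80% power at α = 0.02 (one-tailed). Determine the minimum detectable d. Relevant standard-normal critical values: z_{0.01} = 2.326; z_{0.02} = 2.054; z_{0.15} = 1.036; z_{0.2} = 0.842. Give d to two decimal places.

d_min ≈ 0.19

For two independent groups of n = 468 each: d_min = (z_{α} + z_β)·√(2/n).
z-sum = 2.054 + 0.842 = 2.896.
d_min = 2.896 × √(2/468) = 2.896 × 0.0654 = 0.189.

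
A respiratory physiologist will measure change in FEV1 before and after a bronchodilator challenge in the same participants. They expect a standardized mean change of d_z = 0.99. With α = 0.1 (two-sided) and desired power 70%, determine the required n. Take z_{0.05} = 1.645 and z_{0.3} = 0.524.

For a paired (one-sample on differences) test: n = ((z_{α/2} + z_β) / d)².
z_{α/2} + z_β = 1.645 + 0.524 = 2.169.
n = (2.169 / 0.99)² = 2.191² = 4.80.
Round up.

n = 5 pairs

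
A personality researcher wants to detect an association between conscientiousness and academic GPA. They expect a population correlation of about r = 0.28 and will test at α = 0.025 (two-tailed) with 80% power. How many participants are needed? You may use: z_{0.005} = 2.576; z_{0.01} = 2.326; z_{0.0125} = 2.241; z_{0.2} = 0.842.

n = 118

Fisher's z: C = ½·ln((1+r)/(1−r)) = ½·ln(1.7778) = 0.2877.
n = ((z_{α/2} + z_β)/C)² + 3.
(2.241 + 0.842) / 0.2877 = 3.083 / 0.2877 = 10.716.
n = 10.716² + 3 = 114.83 + 3 = 117.8.
Round up.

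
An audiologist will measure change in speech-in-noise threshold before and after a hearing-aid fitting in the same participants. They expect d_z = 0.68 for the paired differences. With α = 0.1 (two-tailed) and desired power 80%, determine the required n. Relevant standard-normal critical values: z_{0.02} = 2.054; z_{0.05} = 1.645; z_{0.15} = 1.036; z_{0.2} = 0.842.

n = 14 pairs

For a paired (one-sample on differences) test: n = ((z_{α/2} + z_β) / d)².
z_{α/2} + z_β = 1.645 + 0.842 = 2.487.
n = (2.487 / 0.68)² = 3.657² = 13.38.
Round up.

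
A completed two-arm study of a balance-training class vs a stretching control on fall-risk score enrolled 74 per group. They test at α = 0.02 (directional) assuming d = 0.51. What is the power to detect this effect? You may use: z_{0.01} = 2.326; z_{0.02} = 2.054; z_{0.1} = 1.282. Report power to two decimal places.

For two equal groups, power = Φ(d·√(n/2) − z_{α}).
d·√(n/2) = 0.51 × √(74/2) = 0.51 × 6.083 = 3.102.
z_β = 3.102 − 2.054 = 1.048.
Power = Φ(1.048) = 0.853.

power ≈ 0.85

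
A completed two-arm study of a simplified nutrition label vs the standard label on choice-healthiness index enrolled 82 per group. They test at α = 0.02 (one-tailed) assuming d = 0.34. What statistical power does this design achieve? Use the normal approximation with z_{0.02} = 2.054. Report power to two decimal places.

For two equal groups, power = Φ(d·√(n/2) − z_{α}).
d·√(n/2) = 0.34 × √(82/2) = 0.34 × 6.403 = 2.177.
z_β = 2.177 − 2.054 = 0.123.
Power = Φ(0.123) = 0.549.

power ≈ 0.55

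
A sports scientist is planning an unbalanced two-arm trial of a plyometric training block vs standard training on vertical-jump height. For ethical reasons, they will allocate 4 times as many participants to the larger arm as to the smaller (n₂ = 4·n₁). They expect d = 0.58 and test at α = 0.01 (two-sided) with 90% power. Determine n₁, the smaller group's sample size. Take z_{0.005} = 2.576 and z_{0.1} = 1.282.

n₁ = 56

With allocation ratio k = n₂/n₁ = 4, Var(x̄₁−x̄₂) = σ²(1/n₁ + 1/(k·n₁)) = σ²·(k+1)/(k·n₁).
So n₁ = (1 + 1/k)·((z_{α/2} + z_β)/d)² = 1.250 × (3.858/0.58)².
n₁ = 1.250 × 44.25 = 55.3.
Round up: n₁ = 56, giving n₂ = 4 × 56 = 224.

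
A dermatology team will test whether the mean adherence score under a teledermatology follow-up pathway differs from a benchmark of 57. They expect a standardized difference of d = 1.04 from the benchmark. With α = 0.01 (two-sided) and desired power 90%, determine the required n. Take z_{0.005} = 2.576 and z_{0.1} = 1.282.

For a one-sample test: n = ((z_{α/2} + z_β) / d)².
z_{α/2} + z_β = 2.576 + 1.282 = 3.858.
n = (3.858 / 1.04)² = 3.710² = 13.76.
Round up.

n = 14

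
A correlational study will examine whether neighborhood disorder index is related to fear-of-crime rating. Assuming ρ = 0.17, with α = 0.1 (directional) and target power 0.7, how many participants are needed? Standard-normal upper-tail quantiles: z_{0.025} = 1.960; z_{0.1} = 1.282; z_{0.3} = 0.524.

n = 114

Fisher's z: C = ½·ln((1+r)/(1−r)) = ½·ln(1.4096) = 0.1717.
n = ((z_{α} + z_β)/C)² + 3.
(1.282 + 0.524) / 0.1717 = 1.806 / 0.1717 = 10.518.
n = 10.518² + 3 = 110.64 + 3 = 113.6.
Round up.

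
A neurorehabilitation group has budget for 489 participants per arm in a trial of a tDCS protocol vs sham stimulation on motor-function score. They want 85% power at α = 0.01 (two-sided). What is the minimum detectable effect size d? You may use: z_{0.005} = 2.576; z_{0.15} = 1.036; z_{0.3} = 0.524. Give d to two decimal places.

For two independent groups of n = 489 each: d_min = (z_{α/2} + z_β)·√(2/n).
z-sum = 2.576 + 1.036 = 3.612.
d_min = 3.612 × √(2/489) = 3.612 × 0.0640 = 0.231.

d_min ≈ 0.23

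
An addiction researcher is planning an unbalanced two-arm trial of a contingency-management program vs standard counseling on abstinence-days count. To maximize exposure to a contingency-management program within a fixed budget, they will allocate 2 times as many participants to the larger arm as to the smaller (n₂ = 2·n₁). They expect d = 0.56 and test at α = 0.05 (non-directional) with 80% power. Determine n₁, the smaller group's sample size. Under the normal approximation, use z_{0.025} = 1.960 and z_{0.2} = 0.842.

n₁ = 38

With allocation ratio k = n₂/n₁ = 2, Var(x̄₁−x̄₂) = σ²(1/n₁ + 1/(k·n₁)) = σ²·(k+1)/(k·n₁).
So n₁ = (1 + 1/k)·((z_{α/2} + z_β)/d)² = 1.500 × (2.802/0.56)².
n₁ = 1.500 × 25.04 = 37.6.
Round up: n₁ = 38, giving n₂ = 2 × 38 = 76.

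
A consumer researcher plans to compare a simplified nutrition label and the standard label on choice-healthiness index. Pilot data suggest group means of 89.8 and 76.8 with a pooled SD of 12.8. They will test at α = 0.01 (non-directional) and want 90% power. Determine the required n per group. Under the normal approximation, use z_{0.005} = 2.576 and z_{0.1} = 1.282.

n = 29 per group

Cohen's d = |M₁ − M₂| / SD_pooled = |89.8 − 76.8| / 12.8 = 13.0 / 12.8 = 1.016.
For two independent groups with equal n: n = 2·((z_{α/2} + z_β) / d)².
z_{α/2} + z_β = 2.576 + 1.282 = 3.858.
n = 2 × (3.858 / 1.016)² = 2 × 3.797² = 2 × 14.42 = 28.8.
Round up to the next whole participant.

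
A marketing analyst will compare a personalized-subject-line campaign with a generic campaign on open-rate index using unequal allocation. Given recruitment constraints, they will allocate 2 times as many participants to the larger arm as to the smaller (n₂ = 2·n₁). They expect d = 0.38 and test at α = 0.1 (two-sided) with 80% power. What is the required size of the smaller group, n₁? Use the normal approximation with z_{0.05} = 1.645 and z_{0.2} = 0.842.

With allocation ratio k = n₂/n₁ = 2, Var(x̄₁−x̄₂) = σ²(1/n₁ + 1/(k·n₁)) = σ²·(k+1)/(k·n₁).
So n₁ = (1 + 1/k)·((z_{α/2} + z_β)/d)² = 1.500 × (2.487/0.38)².
n₁ = 1.500 × 42.83 = 64.3.
Round up: n₁ = 65, giving n₂ = 2 × 65 = 130.

n₁ = 65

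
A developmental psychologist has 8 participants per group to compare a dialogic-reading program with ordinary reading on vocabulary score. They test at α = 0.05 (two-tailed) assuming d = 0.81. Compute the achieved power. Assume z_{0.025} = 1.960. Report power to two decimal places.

power ≈ 0.37

For two equal groups, power = Φ(d·√(n/2) − z_{α/2}).
d·√(n/2) = 0.81 × √(8/2) = 0.81 × 2.000 = 1.620.
z_β = 1.620 − 1.960 = -0.340.
Power = Φ(-0.340) = 0.367.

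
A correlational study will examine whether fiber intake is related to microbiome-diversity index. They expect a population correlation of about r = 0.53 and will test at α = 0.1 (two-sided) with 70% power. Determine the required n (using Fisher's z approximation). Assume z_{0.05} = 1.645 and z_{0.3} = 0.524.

n = 17

Fisher's z: C = ½·ln((1+r)/(1−r)) = ½·ln(3.2553) = 0.5901.
n = ((z_{α/2} + z_β)/C)² + 3.
(1.645 + 0.524) / 0.5901 = 2.169 / 0.5901 = 3.676.
n = 3.676² + 3 = 13.51 + 3 = 16.5.
Round up.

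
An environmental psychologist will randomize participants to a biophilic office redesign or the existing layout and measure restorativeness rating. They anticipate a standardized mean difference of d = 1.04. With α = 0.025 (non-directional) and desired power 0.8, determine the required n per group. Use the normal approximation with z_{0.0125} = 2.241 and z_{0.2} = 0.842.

n = 18 per group

For two independent groups with equal n: n = 2·((z_{α/2} + z_β) / d)².
z_{α/2} + z_β = 2.241 + 0.842 = 3.083.
n = 2 × (3.083 / 1.04)² = 2 × 2.964² = 2 × 8.79 = 17.6.
Round up to the next whole participant.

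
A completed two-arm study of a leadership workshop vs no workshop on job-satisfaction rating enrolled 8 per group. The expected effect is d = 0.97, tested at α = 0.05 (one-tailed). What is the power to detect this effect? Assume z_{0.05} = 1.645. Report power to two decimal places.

power ≈ 0.62

For two equal groups, power = Φ(d·√(n/2) − z_{α}).
d·√(n/2) = 0.97 × √(8/2) = 0.97 × 2.000 = 1.940.
z_β = 1.940 − 1.645 = 0.295.
Power = Φ(0.295) = 0.616.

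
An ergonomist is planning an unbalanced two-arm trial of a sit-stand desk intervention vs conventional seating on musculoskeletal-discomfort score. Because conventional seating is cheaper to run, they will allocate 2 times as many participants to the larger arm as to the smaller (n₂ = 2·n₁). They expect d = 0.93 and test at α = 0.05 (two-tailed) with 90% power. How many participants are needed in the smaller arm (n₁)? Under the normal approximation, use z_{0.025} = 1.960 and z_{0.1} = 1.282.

With allocation ratio k = n₂/n₁ = 2, Var(x̄₁−x̄₂) = σ²(1/n₁ + 1/(k·n₁)) = σ²·(k+1)/(k·n₁).
So n₁ = (1 + 1/k)·((z_{α/2} + z_β)/d)² = 1.500 × (3.242/0.93)².
n₁ = 1.500 × 12.15 = 18.2.
Round up: n₁ = 19, giving n₂ = 2 × 19 = 38.

n₁ = 19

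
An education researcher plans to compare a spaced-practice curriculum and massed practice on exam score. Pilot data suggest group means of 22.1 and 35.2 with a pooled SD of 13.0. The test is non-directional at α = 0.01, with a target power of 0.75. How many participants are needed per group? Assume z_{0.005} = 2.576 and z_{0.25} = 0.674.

n = 21 per group

Cohen's d = |M₁ − M₂| / SD_pooled = |22.1 − 35.2| / 13.0 = 13.1 / 13.0 = 1.008.
For two independent groups with equal n: n = 2·((z_{α/2} + z_β) / d)².
z_{α/2} + z_β = 2.576 + 0.674 = 3.250.
n = 2 × (3.250 / 1.008)² = 2 × 3.224² = 2 × 10.40 = 20.8.
Round up to the next whole participant.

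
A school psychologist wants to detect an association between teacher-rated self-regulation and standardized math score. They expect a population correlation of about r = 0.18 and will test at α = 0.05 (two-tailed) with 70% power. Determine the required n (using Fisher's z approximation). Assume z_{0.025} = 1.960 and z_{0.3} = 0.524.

Fisher's z: C = ½·ln((1+r)/(1−r)) = ½·ln(1.4390) = 0.1820.
n = ((z_{α/2} + z_β)/C)² + 3.
(1.960 + 0.524) / 0.1820 = 2.484 / 0.1820 = 13.648.
n = 13.648² + 3 = 186.28 + 3 = 189.3.
Round up.

n = 190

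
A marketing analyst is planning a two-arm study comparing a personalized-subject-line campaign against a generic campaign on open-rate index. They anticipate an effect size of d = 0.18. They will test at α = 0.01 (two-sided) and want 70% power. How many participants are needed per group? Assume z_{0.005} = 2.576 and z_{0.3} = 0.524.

n = 594 per group

For two independent groups with equal n: n = 2·((z_{α/2} + z_β) / d)².
z_{α/2} + z_β = 2.576 + 0.524 = 3.100.
n = 2 × (3.100 / 0.18)² = 2 × 17.222² = 2 × 296.60 = 593.2.
Round up to the next whole participant.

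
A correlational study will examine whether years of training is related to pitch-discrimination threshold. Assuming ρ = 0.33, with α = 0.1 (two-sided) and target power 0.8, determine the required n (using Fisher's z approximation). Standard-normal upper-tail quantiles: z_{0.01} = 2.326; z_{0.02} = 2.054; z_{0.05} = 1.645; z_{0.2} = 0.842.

n = 56

Fisher's z: C = ½·ln((1+r)/(1−r)) = ½·ln(1.9851) = 0.3428.
n = ((z_{α/2} + z_β)/C)² + 3.
(1.645 + 0.842) / 0.3428 = 2.487 / 0.3428 = 7.255.
n = 7.255² + 3 = 52.63 + 3 = 55.6.
Round up.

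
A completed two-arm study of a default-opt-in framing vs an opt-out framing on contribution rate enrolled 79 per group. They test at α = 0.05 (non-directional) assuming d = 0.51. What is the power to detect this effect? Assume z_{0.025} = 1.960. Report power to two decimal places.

For two equal groups, power = Φ(d·√(n/2) − z_{α/2}).
d·√(n/2) = 0.51 × √(79/2) = 0.51 × 6.285 = 3.205.
z_β = 3.205 − 1.960 = 1.245.
Power = Φ(1.245) = 0.893.

power ≈ 0.89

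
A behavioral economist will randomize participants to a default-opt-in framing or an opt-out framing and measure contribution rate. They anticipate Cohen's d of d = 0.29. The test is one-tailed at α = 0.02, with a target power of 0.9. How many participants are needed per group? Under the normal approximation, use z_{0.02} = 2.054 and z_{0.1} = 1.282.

For two independent groups with equal n: n = 2·((z_{α} + z_β) / d)².
z_{α} + z_β = 2.054 + 1.282 = 3.336.
n = 2 × (3.336 / 0.29)² = 2 × 11.503² = 2 × 132.33 = 264.7.
Round up to the next whole participant.

n = 265 per group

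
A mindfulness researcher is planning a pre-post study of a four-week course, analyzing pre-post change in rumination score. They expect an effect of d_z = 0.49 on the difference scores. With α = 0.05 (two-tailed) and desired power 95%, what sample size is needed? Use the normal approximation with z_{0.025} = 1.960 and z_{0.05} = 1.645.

n = 55 pairs

For a paired (one-sample on differences) test: n = ((z_{α/2} + z_β) / d)².
z_{α/2} + z_β = 1.960 + 1.645 = 3.605.
n = (3.605 / 0.49)² = 7.357² = 54.13.
Round up.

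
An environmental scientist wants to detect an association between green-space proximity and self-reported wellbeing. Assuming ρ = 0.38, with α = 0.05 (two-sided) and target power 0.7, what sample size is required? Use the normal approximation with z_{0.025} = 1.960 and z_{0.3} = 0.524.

n = 42

Fisher's z: C = ½·ln((1+r)/(1−r)) = ½·ln(2.2258) = 0.4001.
n = ((z_{α/2} + z_β)/C)² + 3.
(1.960 + 0.524) / 0.4001 = 2.484 / 0.4001 = 6.208.
n = 6.208² + 3 = 38.54 + 3 = 41.5.
Round up.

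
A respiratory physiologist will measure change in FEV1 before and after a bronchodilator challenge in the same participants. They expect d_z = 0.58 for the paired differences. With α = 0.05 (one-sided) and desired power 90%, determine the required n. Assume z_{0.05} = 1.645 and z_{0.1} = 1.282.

For a paired (one-sample on differences) test: n = ((z_{α} + z_β) / d)².
z_{α} + z_β = 1.645 + 1.282 = 2.927.
n = (2.927 / 0.58)² = 5.047² = 25.47.
Round up.

n = 26 pairs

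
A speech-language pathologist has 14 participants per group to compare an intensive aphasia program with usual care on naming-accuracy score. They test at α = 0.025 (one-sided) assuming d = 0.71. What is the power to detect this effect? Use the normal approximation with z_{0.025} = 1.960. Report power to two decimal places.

power ≈ 0.47

For two equal groups, power = Φ(d·√(n/2) − z_{α}).
d·√(n/2) = 0.71 × √(14/2) = 0.71 × 2.646 = 1.878.
z_β = 1.878 − 1.960 = -0.082.
Power = Φ(-0.082) = 0.468.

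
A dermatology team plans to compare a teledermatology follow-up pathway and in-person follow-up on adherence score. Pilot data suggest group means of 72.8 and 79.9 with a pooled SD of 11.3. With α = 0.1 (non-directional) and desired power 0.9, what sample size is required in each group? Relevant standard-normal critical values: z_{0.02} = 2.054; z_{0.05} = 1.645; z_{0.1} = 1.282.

Cohen's d = |M₁ − M₂| / SD_pooled = |72.8 − 79.9| / 11.3 = 7.1 / 11.3 = 0.628.
For two independent groups with equal n: n = 2·((z_{α/2} + z_β) / d)².
z_{α/2} + z_β = 1.645 + 1.282 = 2.927.
n = 2 × (2.927 / 0.628)² = 2 × 4.661² = 2 × 21.72 = 43.4.
Round up to the next whole participant.

n = 44 per group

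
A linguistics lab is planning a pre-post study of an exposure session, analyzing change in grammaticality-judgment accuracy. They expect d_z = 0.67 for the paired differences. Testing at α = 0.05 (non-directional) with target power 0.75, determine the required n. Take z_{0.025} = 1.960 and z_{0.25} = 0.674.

For a paired (one-sample on differences) test: n = ((z_{α/2} + z_β) / d)².
z_{α/2} + z_β = 1.960 + 0.674 = 2.634.
n = (2.634 / 0.67)² = 3.931² = 15.46.
Round up.

n = 16 pairs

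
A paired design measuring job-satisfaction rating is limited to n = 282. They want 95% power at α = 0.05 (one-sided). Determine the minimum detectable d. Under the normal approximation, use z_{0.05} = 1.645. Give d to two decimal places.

d_min ≈ 0.20

For a single sample (or paired design) of n = 282: d_min = (z_{α} + z_β)/√n.
z-sum = 1.645 + 1.645 = 3.290.
d_min = 3.290 / √282 = 3.290 / 16.793 = 0.196.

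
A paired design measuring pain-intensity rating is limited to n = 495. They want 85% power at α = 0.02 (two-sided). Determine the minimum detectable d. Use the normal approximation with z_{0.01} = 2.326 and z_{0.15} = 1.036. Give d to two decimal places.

d_min ≈ 0.15

For a single sample (or paired design) of n = 495: d_min = (z_{α/2} + z_β)/√n.
z-sum = 2.326 + 1.036 = 3.362.
d_min = 3.362 / √495 = 3.362 / 22.249 = 0.151.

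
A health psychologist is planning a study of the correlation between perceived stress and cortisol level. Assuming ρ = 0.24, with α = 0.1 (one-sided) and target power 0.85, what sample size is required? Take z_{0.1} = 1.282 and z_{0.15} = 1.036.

Fisher's z: C = ½·ln((1+r)/(1−r)) = ½·ln(1.6316) = 0.2448.
n = ((z_{α} + z_β)/C)² + 3.
(1.282 + 1.036) / 0.2448 = 2.318 / 0.2448 = 9.469.
n = 9.469² + 3 = 89.66 + 3 = 92.7.
Round up.

n = 93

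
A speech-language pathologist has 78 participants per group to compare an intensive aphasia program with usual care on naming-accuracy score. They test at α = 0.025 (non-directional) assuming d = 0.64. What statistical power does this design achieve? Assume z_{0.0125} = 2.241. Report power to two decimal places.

power ≈ 0.96

For two equal groups, power = Φ(d·√(n/2) − z_{α/2}).
d·√(n/2) = 0.64 × √(78/2) = 0.64 × 6.245 = 3.997.
z_β = 3.997 − 2.241 = 1.756.
Power = Φ(1.756) = 0.960.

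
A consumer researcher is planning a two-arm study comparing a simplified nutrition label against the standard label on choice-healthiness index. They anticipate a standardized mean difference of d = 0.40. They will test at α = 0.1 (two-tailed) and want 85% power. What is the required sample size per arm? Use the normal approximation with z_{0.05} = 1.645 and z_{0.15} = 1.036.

For two independent groups with equal n: n = 2·((z_{α/2} + z_β) / d)².
z_{α/2} + z_β = 1.645 + 1.036 = 2.681.
n = 2 × (2.681 / 0.40)² = 2 × 6.702² = 2 × 44.92 = 89.8.
Round up to the next whole participant.

n = 90 per group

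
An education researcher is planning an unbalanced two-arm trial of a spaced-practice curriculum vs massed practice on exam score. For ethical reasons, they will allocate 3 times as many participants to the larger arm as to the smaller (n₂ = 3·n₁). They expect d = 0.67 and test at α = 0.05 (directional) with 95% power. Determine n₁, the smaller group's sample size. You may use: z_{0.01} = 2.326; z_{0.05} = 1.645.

n₁ = 33

With allocation ratio k = n₂/n₁ = 3, Var(x̄₁−x̄₂) = σ²(1/n₁ + 1/(k·n₁)) = σ²·(k+1)/(k·n₁).
So n₁ = (1 + 1/k)·((z_{α} + z_β)/d)² = 1.333 × (3.290/0.67)².
n₁ = 1.333 × 24.11 = 32.1.
Round up: n₁ = 33, giving n₂ = 3 × 33 = 99.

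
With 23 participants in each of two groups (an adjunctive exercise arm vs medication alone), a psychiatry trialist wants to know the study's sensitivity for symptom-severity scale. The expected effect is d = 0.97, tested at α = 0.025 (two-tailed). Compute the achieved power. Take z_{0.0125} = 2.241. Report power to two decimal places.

For two equal groups, power = Φ(d·√(n/2) − z_{α/2}).
d·√(n/2) = 0.97 × √(23/2) = 0.97 × 3.391 = 3.289.
z_β = 3.289 − 2.241 = 1.048.
Power = Φ(1.048) = 0.853.

power ≈ 0.85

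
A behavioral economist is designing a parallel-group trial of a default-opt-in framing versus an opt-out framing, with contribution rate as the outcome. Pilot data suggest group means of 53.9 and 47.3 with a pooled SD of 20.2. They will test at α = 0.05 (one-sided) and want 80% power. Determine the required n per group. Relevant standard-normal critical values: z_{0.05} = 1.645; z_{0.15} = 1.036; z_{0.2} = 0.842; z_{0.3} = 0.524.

Cohen's d = |M₁ − M₂| / SD_pooled = |53.9 − 47.3| / 20.2 = 6.6 / 20.2 = 0.327.
For two independent groups with equal n: n = 2·((z_{α} + z_β) / d)².
z_{α} + z_β = 1.645 + 0.842 = 2.487.
n = 2 × (2.487 / 0.327)² = 2 × 7.606² = 2 × 57.84 = 115.7.
Round up to the next whole participant.

n = 116 per group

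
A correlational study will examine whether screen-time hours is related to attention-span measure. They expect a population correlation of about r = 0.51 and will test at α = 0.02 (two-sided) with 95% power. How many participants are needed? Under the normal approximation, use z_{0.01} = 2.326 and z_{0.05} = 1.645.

n = 53

Fisher's z: C = ½·ln((1+r)/(1−r)) = ½·ln(3.0816) = 0.5627.
n = ((z_{α/2} + z_β)/C)² + 3.
(2.326 + 1.645) / 0.5627 = 3.971 / 0.5627 = 7.057.
n = 7.057² + 3 = 49.80 + 3 = 52.8.
Round up.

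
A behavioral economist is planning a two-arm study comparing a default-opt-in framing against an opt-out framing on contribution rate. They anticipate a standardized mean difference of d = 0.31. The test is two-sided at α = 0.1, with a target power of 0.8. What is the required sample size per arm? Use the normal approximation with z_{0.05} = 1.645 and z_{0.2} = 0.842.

For two independent groups with equal n: n = 2·((z_{α/2} + z_β) / d)².
z_{α/2} + z_β = 1.645 + 0.842 = 2.487.
n = 2 × (2.487 / 0.31)² = 2 × 8.023² = 2 × 64.36 = 128.7.
Round up to the next whole participant.

n = 129 per group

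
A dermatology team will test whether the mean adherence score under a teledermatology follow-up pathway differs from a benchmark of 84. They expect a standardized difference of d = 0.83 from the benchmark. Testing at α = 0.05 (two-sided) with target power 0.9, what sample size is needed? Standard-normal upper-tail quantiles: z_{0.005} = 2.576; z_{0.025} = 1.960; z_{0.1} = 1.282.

For a one-sample test: n = ((z_{α/2} + z_β) / d)².
z_{α/2} + z_β = 1.960 + 1.282 = 3.242.
n = (3.242 / 0.83)² = 3.906² = 15.26.
Round up.

n = 16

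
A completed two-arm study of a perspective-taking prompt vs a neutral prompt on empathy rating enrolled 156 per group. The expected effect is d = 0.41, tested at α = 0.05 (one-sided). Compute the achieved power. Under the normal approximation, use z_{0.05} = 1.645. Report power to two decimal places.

For two equal groups, power = Φ(d·√(n/2) − z_{α}).
d·√(n/2) = 0.41 × √(156/2) = 0.41 × 8.832 = 3.621.
z_β = 3.621 − 1.645 = 1.976.
Power = Φ(1.976) = 0.976.

power ≈ 0.98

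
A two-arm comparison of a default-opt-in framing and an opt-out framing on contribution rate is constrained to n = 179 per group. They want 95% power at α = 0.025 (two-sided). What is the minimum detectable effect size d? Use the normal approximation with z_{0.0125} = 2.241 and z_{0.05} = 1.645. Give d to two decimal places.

d_min ≈ 0.41

For two independent groups of n = 179 each: d_min = (z_{α/2} + z_β)·√(2/n).
z-sum = 2.241 + 1.645 = 3.886.
d_min = 3.886 × √(2/179) = 3.886 × 0.1057 = 0.411.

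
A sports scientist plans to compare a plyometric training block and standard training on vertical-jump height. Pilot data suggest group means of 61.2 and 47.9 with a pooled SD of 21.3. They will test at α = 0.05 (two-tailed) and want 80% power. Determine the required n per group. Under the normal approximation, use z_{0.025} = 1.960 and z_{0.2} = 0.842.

n = 41 per group

Cohen's d = |M₁ − M₂| / SD_pooled = |61.2 − 47.9| / 21.3 = 13.3 / 21.3 = 0.624.
For two independent groups with equal n: n = 2·((z_{α/2} + z_β) / d)².
z_{α/2} + z_β = 1.960 + 0.842 = 2.802.
n = 2 × (2.802 / 0.624)² = 2 × 4.490² = 2 × 20.16 = 40.3.
Round up to the next whole participant.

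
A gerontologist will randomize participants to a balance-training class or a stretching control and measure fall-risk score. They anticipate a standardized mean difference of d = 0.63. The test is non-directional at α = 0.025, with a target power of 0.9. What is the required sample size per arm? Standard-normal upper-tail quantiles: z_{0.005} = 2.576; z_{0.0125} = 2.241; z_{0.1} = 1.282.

For two independent groups with equal n: n = 2·((z_{α/2} + z_β) / d)².
z_{α/2} + z_β = 2.241 + 1.282 = 3.523.
n = 2 × (3.523 / 0.63)² = 2 × 5.592² = 2 × 31.27 = 62.5.
Round up to the next whole participant.

n = 63 per group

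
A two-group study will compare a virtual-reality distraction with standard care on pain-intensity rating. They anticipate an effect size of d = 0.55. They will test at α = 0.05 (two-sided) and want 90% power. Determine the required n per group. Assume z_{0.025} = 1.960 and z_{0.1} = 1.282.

n = 70 per group

For two independent groups with equal n: n = 2·((z_{α/2} + z_β) / d)².
z_{α/2} + z_β = 1.960 + 1.282 = 3.242.
n = 2 × (3.242 / 0.55)² = 2 × 5.895² = 2 × 34.75 = 69.5.
Round up to the next whole participant.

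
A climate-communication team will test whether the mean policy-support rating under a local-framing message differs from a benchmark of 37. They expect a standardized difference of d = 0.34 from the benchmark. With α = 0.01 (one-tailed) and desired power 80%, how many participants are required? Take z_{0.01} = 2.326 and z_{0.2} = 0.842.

n = 87

For a one-sample test: n = ((z_{α} + z_β) / d)².
z_{α} + z_β = 2.326 + 0.842 = 3.168.
n = (3.168 / 0.34)² = 9.318² = 86.82.
Round up.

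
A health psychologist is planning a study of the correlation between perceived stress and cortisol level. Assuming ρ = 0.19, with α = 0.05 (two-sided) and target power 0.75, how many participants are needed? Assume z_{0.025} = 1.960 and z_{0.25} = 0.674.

Fisher's z: C = ½·ln((1+r)/(1−r)) = ½·ln(1.4691) = 0.1923.
n = ((z_{α/2} + z_β)/C)² + 3.
(1.960 + 0.674) / 0.1923 = 2.634 / 0.1923 = 13.697.
n = 13.697² + 3 = 187.62 + 3 = 190.6.
Round up.

n = 191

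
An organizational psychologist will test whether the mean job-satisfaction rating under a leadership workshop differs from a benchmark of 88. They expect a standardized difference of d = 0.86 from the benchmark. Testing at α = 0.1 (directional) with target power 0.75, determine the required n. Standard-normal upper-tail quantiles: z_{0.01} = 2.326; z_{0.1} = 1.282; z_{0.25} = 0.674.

For a one-sample test: n = ((z_{α} + z_β) / d)².
z_{α} + z_β = 1.282 + 0.674 = 1.956.
n = (1.956 / 0.86)² = 2.274² = 5.17.
Round up.

n = 6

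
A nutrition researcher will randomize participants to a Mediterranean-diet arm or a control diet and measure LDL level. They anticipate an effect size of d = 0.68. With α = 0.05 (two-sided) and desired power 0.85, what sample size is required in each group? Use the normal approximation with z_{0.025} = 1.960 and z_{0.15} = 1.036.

n = 39 per group

For two independent groups with equal n: n = 2·((z_{α/2} + z_β) / d)².
z_{α/2} + z_β = 1.960 + 1.036 = 2.996.
n = 2 × (2.996 / 0.68)² = 2 × 4.406² = 2 × 19.41 = 38.8.
Round up to the next whole participant.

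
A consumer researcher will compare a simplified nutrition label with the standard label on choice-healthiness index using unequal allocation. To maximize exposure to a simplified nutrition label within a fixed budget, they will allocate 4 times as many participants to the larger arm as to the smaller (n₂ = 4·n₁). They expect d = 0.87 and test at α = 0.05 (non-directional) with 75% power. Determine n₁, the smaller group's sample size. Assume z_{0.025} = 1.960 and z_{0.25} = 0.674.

With allocation ratio k = n₂/n₁ = 4, Var(x̄₁−x̄₂) = σ²(1/n₁ + 1/(k·n₁)) = σ²·(k+1)/(k·n₁).
So n₁ = (1 + 1/k)·((z_{α/2} + z_β)/d)² = 1.250 × (2.634/0.87)².
n₁ = 1.250 × 9.17 = 11.5.
Round up: n₁ = 12, giving n₂ = 4 × 12 = 48.

n₁ = 12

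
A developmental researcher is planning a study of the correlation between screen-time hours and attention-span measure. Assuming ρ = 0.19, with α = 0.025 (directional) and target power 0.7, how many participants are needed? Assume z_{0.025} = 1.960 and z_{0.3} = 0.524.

n = 170

Fisher's z: C = ½·ln((1+r)/(1−r)) = ½·ln(1.4691) = 0.1923.
n = ((z_{α} + z_β)/C)² + 3.
(1.960 + 0.524) / 0.1923 = 2.484 / 0.1923 = 12.917.
n = 12.917² + 3 = 166.86 + 3 = 169.9.
Round up.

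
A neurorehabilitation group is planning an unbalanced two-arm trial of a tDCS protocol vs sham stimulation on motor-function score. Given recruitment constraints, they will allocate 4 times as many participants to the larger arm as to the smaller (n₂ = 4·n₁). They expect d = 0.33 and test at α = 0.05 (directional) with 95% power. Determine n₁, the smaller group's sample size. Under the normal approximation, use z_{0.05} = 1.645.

With allocation ratio k = n₂/n₁ = 4, Var(x̄₁−x̄₂) = σ²(1/n₁ + 1/(k·n₁)) = σ²·(k+1)/(k·n₁).
So n₁ = (1 + 1/k)·((z_{α} + z_β)/d)² = 1.250 × (3.290/0.33)².
n₁ = 1.250 × 99.39 = 124.2.
Round up: n₁ = 125, giving n₂ = 4 × 125 = 500.

n₁ = 125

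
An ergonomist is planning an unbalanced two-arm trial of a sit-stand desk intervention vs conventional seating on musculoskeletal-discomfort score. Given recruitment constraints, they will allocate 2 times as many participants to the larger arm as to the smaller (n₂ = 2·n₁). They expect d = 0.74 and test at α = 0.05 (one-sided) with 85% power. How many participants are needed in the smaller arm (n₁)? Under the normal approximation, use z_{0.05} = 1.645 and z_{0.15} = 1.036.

With allocation ratio k = n₂/n₁ = 2, Var(x̄₁−x̄₂) = σ²(1/n₁ + 1/(k·n₁)) = σ²·(k+1)/(k·n₁).
So n₁ = (1 + 1/k)·((z_{α} + z_β)/d)² = 1.500 × (2.681/0.74)².
n₁ = 1.500 × 13.13 = 19.7.
Round up: n₁ = 20, giving n₂ = 2 × 20 = 40.

n₁ = 20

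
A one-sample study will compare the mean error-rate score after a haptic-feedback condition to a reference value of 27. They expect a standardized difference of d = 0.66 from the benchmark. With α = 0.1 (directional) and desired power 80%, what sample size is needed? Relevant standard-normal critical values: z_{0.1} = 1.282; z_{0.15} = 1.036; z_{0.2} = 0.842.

For a one-sample test: n = ((z_{α} + z_β) / d)².
z_{α} + z_β = 1.282 + 0.842 = 2.124.
n = (2.124 / 0.66)² = 3.218² = 10.36.
Round up.

n = 11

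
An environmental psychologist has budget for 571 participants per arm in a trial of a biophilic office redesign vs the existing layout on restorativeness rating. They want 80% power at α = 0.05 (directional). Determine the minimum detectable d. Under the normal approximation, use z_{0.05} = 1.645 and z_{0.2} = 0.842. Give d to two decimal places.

d_min ≈ 0.15

For two independent groups of n = 571 each: d_min = (z_{α} + z_β)·√(2/n).
z-sum = 1.645 + 0.842 = 2.487.
d_min = 2.487 × √(2/571) = 2.487 × 0.0592 = 0.147.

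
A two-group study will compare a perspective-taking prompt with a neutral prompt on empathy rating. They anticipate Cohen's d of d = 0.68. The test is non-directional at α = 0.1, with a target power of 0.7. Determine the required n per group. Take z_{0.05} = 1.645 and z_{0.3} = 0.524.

For two independent groups with equal n: n = 2·((z_{α/2} + z_β) / d)².
z_{α/2} + z_β = 1.645 + 0.524 = 2.169.
n = 2 × (2.169 / 0.68)² = 2 × 3.190² = 2 × 10.17 = 20.3.
Round up to the next whole participant.

n = 21 per group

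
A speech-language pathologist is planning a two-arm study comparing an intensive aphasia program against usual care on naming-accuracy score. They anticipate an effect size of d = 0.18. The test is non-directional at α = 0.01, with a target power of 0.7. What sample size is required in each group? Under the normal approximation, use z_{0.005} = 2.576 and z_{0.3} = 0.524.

For two independent groups with equal n: n = 2·((z_{α/2} + z_β) / d)².
z_{α/2} + z_β = 2.576 + 0.524 = 3.100.
n = 2 × (3.100 / 0.18)² = 2 × 17.222² = 2 × 296.60 = 593.2.
Round up to the next whole participant.

n = 594 per group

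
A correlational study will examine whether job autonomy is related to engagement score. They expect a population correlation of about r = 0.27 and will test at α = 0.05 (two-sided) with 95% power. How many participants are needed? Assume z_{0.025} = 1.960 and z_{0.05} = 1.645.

n = 173

Fisher's z: C = ½·ln((1+r)/(1−r)) = ½·ln(1.7397) = 0.2769.
n = ((z_{α/2} + z_β)/C)² + 3.
(1.960 + 1.645) / 0.2769 = 3.605 / 0.2769 = 13.019.
n = 13.019² + 3 = 169.50 + 3 = 172.5.
Round up.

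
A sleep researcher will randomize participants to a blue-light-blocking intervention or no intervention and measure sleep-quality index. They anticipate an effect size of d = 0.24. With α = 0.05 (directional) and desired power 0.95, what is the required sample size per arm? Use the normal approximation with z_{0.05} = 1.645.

n = 376 per group

For two independent groups with equal n: n = 2·((z_{α} + z_β) / d)².
z_{α} + z_β = 1.645 + 1.645 = 3.290.
n = 2 × (3.290 / 0.24)² = 2 × 13.708² = 2 × 187.92 = 375.8.
Round up to the next whole participant.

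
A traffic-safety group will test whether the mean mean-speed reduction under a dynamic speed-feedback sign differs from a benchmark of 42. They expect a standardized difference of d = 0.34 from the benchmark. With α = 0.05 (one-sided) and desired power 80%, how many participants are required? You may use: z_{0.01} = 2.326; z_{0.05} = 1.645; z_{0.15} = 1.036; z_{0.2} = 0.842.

For a one-sample test: n = ((z_{α} + z_β) / d)².
z_{α} + z_β = 1.645 + 0.842 = 2.487.
n = (2.487 / 0.34)² = 7.315² = 53.50.
Round up.

n = 54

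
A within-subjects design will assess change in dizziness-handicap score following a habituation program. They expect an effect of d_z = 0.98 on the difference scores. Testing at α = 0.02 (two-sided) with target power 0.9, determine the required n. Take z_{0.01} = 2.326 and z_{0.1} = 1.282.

For a paired (one-sample on differences) test: n = ((z_{α/2} + z_β) / d)².
z_{α/2} + z_β = 2.326 + 1.282 = 3.608.
n = (3.608 / 0.98)² = 3.682² = 13.55.
Round up.

n = 14 pairs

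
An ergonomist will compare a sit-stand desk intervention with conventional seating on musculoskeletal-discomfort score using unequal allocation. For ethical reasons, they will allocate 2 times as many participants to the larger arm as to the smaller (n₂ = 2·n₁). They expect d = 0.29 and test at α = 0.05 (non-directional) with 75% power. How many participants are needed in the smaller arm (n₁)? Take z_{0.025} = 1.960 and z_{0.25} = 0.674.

n₁ = 124

With allocation ratio k = n₂/n₁ = 2, Var(x̄₁−x̄₂) = σ²(1/n₁ + 1/(k·n₁)) = σ²·(k+1)/(k·n₁).
So n₁ = (1 + 1/k)·((z_{α/2} + z_β)/d)² = 1.500 × (2.634/0.29)².
n₁ = 1.500 × 82.50 = 123.7.
Round up: n₁ = 124, giving n₂ = 2 × 124 = 248.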